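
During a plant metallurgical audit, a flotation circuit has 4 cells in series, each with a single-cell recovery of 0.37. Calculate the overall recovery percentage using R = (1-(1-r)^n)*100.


Complement of single-cell recovery:
1 - r = 1 - 0.37 = 0.63
Raise to power n:
(1 - r)^4 = 0.63^4 = 0.15752961
Overall recovery:
R = (1 - 0.15752961) * 100
= 84.247%

84.247%


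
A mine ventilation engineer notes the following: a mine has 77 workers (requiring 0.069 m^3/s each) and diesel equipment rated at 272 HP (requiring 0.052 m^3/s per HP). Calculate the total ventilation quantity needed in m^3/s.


19.457 m^3/s

Airflow for workers:
Q_people = 77 * 0.069 = 5.313 m^3/s
Airflow for diesel equipment:
Q_diesel = 272 * 0.052 = 14.144 m^3/s
Total ventilation:
Q_total = 5.313 + 14.144
= 19.457 m^3/s


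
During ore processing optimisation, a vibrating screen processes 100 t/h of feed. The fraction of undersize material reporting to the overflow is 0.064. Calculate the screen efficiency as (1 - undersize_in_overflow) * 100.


Screen efficiency = (1 - fraction of undersize in overflow) * 100
= (1 - 0.064) * 100
= 0.936 * 100
= 93.6%

93.6%


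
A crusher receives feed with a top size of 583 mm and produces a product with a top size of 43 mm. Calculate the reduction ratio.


13.5581

Reduction ratio = feed size / product size
= 583 / 43
= 13.5581


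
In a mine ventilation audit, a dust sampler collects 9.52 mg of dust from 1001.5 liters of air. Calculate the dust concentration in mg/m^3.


9.5057 mg/m^3

Convert liters to m^3: 1 m^3 = 1000 L
Concentration = mass / volume * 1000
= 9.52 / 1001.5 * 1000
= 0.009505741388 * 1000
= 9.5057 mg/m^3


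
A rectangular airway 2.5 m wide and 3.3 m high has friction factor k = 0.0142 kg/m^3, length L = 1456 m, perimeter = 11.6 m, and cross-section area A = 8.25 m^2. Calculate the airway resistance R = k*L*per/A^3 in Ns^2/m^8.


0.4271 Ns^2/m^8

Compute the numerator:
k * L * per = 0.0142 * 1456 * 11.6
= 239.83232
Compute the denominator:
A^3 = 8.25^3 = 561.515625
Resistance:
R = 239.83232 / 561.515625
= 0.4271 Ns^2/m^8


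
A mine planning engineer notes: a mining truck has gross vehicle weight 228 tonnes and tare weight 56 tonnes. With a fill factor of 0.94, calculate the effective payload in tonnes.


Maximum payload = gross - tare
= 228 - 56 = 172 tonnes
Effective payload = max payload * fill factor
= 172 * 0.94
= 161.68 tonnes

161.68 tonnes


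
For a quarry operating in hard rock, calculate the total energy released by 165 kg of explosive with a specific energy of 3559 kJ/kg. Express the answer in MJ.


587.235 MJ

Energy = mass * specific_energy / 1000
= 165 * 3559 / 1000
= 587235 / 1000
= 587.235 MJ


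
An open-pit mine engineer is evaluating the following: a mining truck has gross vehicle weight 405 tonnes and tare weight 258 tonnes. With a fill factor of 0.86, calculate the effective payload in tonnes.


Maximum payload = gross - tare
= 405 - 258 = 147 tonnes
Effective payload = max payload * fill factor
= 147 * 0.86
= 126.42 tonnes

126.42 tonnes


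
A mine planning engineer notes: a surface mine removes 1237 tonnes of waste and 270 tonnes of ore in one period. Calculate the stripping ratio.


Stripping ratio = waste tonnage / ore tonnage
= 1237 / 270
= 4.5815

4.5815


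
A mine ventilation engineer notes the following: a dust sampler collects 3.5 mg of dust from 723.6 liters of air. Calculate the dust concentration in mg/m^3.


4.8369 mg/m^3

Convert liters to m^3: 1 m^3 = 1000 L
Concentration = mass / volume * 1000
= 3.5 / 723.6 * 1000
= 0.004836926479 * 1000
= 4.8369 mg/m^3


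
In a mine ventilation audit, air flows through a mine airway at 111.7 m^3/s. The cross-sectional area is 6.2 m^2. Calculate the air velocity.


Velocity = flow rate / cross-sectional area
= 111.7 / 6.2
= 18.0161 m/s

18.0161 m/s


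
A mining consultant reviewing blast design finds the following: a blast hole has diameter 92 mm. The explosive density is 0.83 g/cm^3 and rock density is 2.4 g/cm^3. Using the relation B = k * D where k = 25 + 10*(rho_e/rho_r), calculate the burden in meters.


First, compute k:
rho_e / rho_r = 0.83 / 2.4 = 0.3458333333
k = 25 + 10 * 0.3458333333 = 28.45833333
Then, compute burden:
B = k * D / 1000 = 28.45833333 * 92 / 1000
= 2618.166667 / 1000
= 2.6182 m

2.6182 m


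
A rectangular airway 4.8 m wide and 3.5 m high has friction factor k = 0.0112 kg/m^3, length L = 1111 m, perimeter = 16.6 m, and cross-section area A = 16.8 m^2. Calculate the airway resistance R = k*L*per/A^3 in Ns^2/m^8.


0.0436 Ns^2/m^8

Compute the numerator:
k * L * per = 0.0112 * 1111 * 16.6
= 206.55712
Compute the denominator:
A^3 = 16.8^3 = 4741.632
Resistance:
R = 206.55712 / 4741.632
= 0.0436 Ns^2/m^8


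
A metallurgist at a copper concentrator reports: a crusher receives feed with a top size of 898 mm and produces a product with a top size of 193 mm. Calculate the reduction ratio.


Reduction ratio = feed size / product size
= 898 / 193
= 4.6528

4.6528


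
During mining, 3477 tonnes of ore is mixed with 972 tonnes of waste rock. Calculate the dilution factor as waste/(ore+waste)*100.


21.8476%

Total material = ore + waste
= 3477 + 972 = 4449 tonnes
Dilution = waste / total * 100
= 972 / 4449 * 100
= 0.218476062 * 100
= 21.8476%


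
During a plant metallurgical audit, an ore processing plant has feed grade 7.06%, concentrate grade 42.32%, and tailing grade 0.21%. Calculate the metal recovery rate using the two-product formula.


97.5094%

Using the two-product formula:
R = 100 * c * (f - t) / (f * (c - t))
Numerator = 100 * 42.32 * (7.06 - 0.21)
= 100 * 42.32 * 6.85
= 28989.2
Denominator = 7.06 * (42.32 - 0.21)
= 7.06 * 42.11
= 297.2966
R = 28989.2 / 297.2966
= 97.5094%


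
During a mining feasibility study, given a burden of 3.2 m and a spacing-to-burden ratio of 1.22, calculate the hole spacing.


Spacing = burden * ratio
= 3.2 * 1.22
= 3.904 m

3.904 m


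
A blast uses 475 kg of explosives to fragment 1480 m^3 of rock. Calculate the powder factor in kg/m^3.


Powder factor = explosive mass / rock volume
= 475 / 1480
= 0.3209 kg/m^3

0.3209 kg/m^3


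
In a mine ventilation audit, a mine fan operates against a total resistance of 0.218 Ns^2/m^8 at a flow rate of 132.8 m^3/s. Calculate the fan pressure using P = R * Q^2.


3844.6131 Pa

Compute Q^2:
Q^2 = 132.8^2 = 17635.84
Compute pressure:
P = R * Q^2 = 0.218 * 17635.84
= 3844.6131 Pa


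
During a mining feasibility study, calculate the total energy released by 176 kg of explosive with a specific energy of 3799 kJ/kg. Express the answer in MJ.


Energy = mass * specific_energy / 1000
= 176 * 3799 / 1000
= 668624 / 1000
= 668.624 MJ

668.624 MJ


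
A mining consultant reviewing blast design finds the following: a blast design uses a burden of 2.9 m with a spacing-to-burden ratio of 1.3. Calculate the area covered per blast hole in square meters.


First, find the spacing:
Spacing = burden * ratio = 2.9 * 1.3
= 3.77 m
Then, calculate the area:
Area = burden * spacing = 2.9 * 3.77
= 10.933 m^2

10.933 m^2


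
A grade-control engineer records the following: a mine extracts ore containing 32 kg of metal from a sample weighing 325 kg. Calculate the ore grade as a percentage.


9.8462%

Ore grade = (metal mass / ore mass) * 100
= (32 / 325) * 100
= 0.09846153846 * 100
= 9.8462%


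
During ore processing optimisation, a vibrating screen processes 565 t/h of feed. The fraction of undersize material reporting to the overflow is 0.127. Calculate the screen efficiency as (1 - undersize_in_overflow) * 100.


Screen efficiency = (1 - fraction of undersize in overflow) * 100
= (1 - 0.127) * 100
= 0.873 * 100
= 87.3%

87.3%


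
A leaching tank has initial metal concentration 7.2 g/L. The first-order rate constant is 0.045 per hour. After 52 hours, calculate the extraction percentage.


Compute the exponent:
-k * t = -0.045 * 52 = -2.34
Remaining concentration:
C = 7.2 * exp(-2.34)
= 7.2 * 0.09632763823
= 0.6935589953 g/L
Extracted = 7.2 - 0.6935589953 = 6.506441005 g/L
Extraction % = 6.506441005 / 7.2 * 100
= 90.3672%

90.3672%


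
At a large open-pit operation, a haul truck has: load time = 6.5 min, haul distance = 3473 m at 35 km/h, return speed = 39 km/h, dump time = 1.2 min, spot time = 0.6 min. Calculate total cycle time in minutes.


Convert haul speed to m/min: 35 * 1000/60 = 583.3333333 m/min
Haul time = 3473 / 583.3333333 = 5.953714286 min
Convert return speed to m/min: 39 * 1000/60 = 650 m/min
Return time = 3473 / 650 = 5.343076923 min
Total cycle time:
= 6.5 + 5.953714286 + 1.2 + 5.343076923 + 0.6
= 19.5968 min

19.5968 min


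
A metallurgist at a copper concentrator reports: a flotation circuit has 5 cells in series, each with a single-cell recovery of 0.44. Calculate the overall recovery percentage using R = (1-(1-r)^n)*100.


94.4927%

Complement of single-cell recovery:
1 - r = 1 - 0.44 = 0.56
Raise to power n:
(1 - r)^5 = 0.56^5 = 0.0550731776
Overall recovery:
R = (1 - 0.0550731776) * 100
= 94.4927%


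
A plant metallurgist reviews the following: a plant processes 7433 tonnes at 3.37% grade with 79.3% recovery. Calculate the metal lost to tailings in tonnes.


Total metal in feed:
= 7433 * 3.37 / 100 = 250.4921 tonnes
Metal recovered:
= 250.4921 * 79.3 / 100 = 198.6402353 tonnes
Metal lost to tailings:
= 250.4921 - 198.6402353
= 51.8519 tonnes

51.8519 tonnes


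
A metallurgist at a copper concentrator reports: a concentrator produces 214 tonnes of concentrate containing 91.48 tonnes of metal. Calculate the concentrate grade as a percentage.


Grade = (metal in concentrate / concentrate mass) * 100
= (91.48 / 214) * 100
= 0.4274766355 * 100
= 42.7477%

42.7477%


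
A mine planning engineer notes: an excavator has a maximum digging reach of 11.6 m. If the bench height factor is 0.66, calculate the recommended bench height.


7.656 m

Bench height = reach * factor
= 11.6 * 0.66
= 7.656 m


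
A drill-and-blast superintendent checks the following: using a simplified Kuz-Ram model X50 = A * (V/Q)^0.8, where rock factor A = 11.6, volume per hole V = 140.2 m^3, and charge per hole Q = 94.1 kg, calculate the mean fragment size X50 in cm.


15.9582 cm

Compute V/Q:
V/Q = 140.2 / 94.1 = 1.489904357
Raise to the power 0.8:
(V/Q)^0.8 = 1.489904357^0.8 = 1.375709423
Multiply by A:
X50 = 11.6 * 1.375709423
= 15.9582 cm


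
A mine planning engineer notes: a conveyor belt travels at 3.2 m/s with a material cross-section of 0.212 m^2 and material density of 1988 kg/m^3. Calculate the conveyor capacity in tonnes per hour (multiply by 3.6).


4855.1731 t/h

Volumetric flow = speed * area
= 3.2 * 0.212 = 0.6784 m^3/s
Mass flow = volumetric * density
= 0.6784 * 1988 = 1348.6592 kg/s
Convert to t/h: multiply by 3.6
Capacity = 1348.6592 * 3.6
= 4855.1731 t/h


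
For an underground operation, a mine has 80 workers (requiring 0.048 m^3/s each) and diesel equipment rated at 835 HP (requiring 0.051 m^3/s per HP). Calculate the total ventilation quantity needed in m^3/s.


Airflow for workers:
Q_people = 80 * 0.048 = 3.84 m^3/s
Airflow for diesel equipment:
Q_diesel = 835 * 0.051 = 42.585 m^3/s
Total ventilation:
Q_total = 3.84 + 42.585
= 46.425 m^3/s

46.425 m^3/s


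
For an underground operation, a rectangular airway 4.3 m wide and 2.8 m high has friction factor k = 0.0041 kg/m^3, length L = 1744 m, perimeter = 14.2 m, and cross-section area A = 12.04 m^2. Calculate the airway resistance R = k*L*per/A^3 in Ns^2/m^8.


0.0582 Ns^2/m^8

Compute the numerator:
k * L * per = 0.0041 * 1744 * 14.2
= 101.53568
Compute the denominator:
A^3 = 12.04^3 = 1745.337664
Resistance:
R = 101.53568 / 1745.337664
= 0.0582 Ns^2/m^8


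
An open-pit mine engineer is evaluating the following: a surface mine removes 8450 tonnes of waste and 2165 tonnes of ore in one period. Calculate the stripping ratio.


Stripping ratio = waste tonnage / ore tonnage
= 8450 / 2165
= 3.903

3.903


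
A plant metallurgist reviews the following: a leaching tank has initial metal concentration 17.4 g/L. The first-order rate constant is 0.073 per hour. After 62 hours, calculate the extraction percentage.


98.9176%

Compute the exponent:
-k * t = -0.073 * 62 = -4.526
Remaining concentration:
C = 17.4 * exp(-4.526)
= 17.4 * 0.01082388514
= 0.1883356014 g/L
Extracted = 17.4 - 0.1883356014 = 17.2116644 g/L
Extraction % = 17.2116644 / 17.4 * 100
= 98.9176%


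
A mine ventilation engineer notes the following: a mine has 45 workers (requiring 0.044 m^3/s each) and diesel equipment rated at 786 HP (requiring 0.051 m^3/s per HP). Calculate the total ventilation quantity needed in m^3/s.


Airflow for workers:
Q_people = 45 * 0.044 = 1.98 m^3/s
Airflow for diesel equipment:
Q_diesel = 786 * 0.051 = 40.086 m^3/s
Total ventilation:
Q_total = 1.98 + 40.086
= 42.066 m^3/s

42.066 m^3/s


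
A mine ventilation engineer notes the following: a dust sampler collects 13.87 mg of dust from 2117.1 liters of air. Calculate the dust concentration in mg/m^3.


6.5514 mg/m^3

Convert liters to m^3: 1 m^3 = 1000 L
Concentration = mass / volume * 1000
= 13.87 / 2117.1 * 1000
= 0.006551414671 * 1000
= 6.5514 mg/m^3


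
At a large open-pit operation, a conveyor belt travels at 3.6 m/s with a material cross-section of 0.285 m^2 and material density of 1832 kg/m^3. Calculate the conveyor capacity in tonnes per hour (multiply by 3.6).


6766.6752 t/h

Volumetric flow = speed * area
= 3.6 * 0.285 = 1.026 m^3/s
Mass flow = volumetric * density
= 1.026 * 1832 = 1879.632 kg/s
Convert to t/h: multiply by 3.6
Capacity = 1879.632 * 3.6
= 6766.6752 t/h


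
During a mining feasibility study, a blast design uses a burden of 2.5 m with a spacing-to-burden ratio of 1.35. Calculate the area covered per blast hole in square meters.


First, find the spacing:
Spacing = burden * ratio = 2.5 * 1.35
= 3.375 m
Then, calculate the area:
Area = burden * spacing = 2.5 * 3.375
= 8.4375 m^2

8.4375 m^2


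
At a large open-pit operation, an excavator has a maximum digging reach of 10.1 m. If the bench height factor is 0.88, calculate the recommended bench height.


Bench height = reach * factor
= 10.1 * 0.88
= 8.888 m

8.888 m


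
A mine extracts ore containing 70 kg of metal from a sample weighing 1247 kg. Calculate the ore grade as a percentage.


Ore grade = (metal mass / ore mass) * 100
= (70 / 1247) * 100
= 0.05613472334 * 100
= 5.6135%

5.6135%


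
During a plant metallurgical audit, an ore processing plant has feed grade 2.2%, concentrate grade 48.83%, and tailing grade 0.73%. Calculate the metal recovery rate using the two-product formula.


Using the two-product formula:
R = 100 * c * (f - t) / (f * (c - t))
Numerator = 100 * 48.83 * (2.2 - 0.73)
= 100 * 48.83 * 1.47
= 7178.01
Denominator = 2.2 * (48.83 - 0.73)
= 2.2 * 48.1
= 105.82
R = 7178.01 / 105.82
= 67.8323%

67.8323%


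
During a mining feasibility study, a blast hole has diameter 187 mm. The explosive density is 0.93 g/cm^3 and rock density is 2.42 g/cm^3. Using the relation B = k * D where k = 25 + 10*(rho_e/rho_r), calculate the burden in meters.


5.3936 m

First, compute k:
rho_e / rho_r = 0.93 / 2.42 = 0.3842975207
k = 25 + 10 * 0.3842975207 = 28.84297521
Then, compute burden:
B = k * D / 1000 = 28.84297521 * 187 / 1000
= 5393.636364 / 1000
= 5.3936 m


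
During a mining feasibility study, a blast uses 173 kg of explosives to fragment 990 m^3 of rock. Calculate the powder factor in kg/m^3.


0.1747 kg/m^3

Powder factor = explosive mass / rock volume
= 173 / 990
= 0.1747 kg/m^3


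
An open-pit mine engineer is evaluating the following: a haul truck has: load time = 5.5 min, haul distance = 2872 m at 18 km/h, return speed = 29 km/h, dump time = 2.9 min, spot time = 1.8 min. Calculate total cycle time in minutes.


25.7154 min

Convert haul speed to m/min: 18 * 1000/60 = 300 m/min
Haul time = 2872 / 300 = 9.573333333 min
Convert return speed to m/min: 29 * 1000/60 = 483.3333333 m/min
Return time = 2872 / 483.3333333 = 5.942068966 min
Total cycle time:
= 5.5 + 9.573333333 + 2.9 + 5.942068966 + 1.8
= 25.7154 min


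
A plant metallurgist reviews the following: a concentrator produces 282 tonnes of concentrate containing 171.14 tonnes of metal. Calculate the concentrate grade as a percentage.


Grade = (metal in concentrate / concentrate mass) * 100
= (171.14 / 282) * 100
= 0.6068794326 * 100
= 60.6879%

60.6879%


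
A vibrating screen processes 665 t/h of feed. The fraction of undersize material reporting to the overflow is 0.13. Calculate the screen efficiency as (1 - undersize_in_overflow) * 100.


87.0%

Screen efficiency = (1 - fraction of undersize in overflow) * 100
= (1 - 0.13) * 100
= 0.87 * 100
= 87.0%


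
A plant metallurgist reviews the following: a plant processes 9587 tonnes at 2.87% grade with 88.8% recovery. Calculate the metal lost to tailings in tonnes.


30.8165 tonnes

Total metal in feed:
= 9587 * 2.87 / 100 = 275.1469 tonnes
Metal recovered:
= 275.1469 * 88.8 / 100 = 244.3304472 tonnes
Metal lost to tailings:
= 275.1469 - 244.3304472
= 30.8165 tonnes


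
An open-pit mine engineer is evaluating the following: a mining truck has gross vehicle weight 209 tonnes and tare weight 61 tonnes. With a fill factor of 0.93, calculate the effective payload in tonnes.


137.64 tonnes

Maximum payload = gross - tare
= 209 - 61 = 148 tonnes
Effective payload = max payload * fill factor
= 148 * 0.93
= 137.64 tonnes


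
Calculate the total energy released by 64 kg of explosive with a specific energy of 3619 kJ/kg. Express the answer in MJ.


231.616 MJ

Energy = mass * specific_energy / 1000
= 64 * 3619 / 1000
= 231616 / 1000
= 231.616 MJ


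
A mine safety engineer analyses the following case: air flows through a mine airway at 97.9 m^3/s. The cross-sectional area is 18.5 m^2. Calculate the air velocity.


5.2919 m/s

Velocity = flow rate / cross-sectional area
= 97.9 / 18.5
= 5.2919 m/s


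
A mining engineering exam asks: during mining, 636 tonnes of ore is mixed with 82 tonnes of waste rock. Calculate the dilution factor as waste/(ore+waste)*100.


Total material = ore + waste
= 636 + 82 = 718 tonnes
Dilution = waste / total * 100
= 82 / 718 * 100
= 0.1142061281 * 100
= 11.4206%

11.4206%


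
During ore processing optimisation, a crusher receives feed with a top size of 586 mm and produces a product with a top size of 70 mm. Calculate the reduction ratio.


8.3714

Reduction ratio = feed size / product size
= 586 / 70
= 8.3714


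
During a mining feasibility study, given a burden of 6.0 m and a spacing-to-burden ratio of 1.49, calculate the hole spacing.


Spacing = burden * ratio
= 6.0 * 1.49
= 8.94 m

8.94 m


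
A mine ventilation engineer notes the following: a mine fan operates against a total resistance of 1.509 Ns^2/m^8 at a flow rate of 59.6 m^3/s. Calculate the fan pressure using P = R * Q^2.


Compute Q^2:
Q^2 = 59.6^2 = 3552.16
Compute pressure:
P = R * Q^2 = 1.509 * 3552.16
= 5360.2094 Pa

5360.2094 Pa


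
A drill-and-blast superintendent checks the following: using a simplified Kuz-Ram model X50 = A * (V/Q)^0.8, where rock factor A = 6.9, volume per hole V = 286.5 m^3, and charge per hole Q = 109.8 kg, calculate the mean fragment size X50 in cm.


14.8616 cm

Compute V/Q:
V/Q = 286.5 / 109.8 = 2.609289617
Raise to the power 0.8:
(V/Q)^0.8 = 2.609289617^0.8 = 2.153861776
Multiply by A:
X50 = 6.9 * 2.153861776
= 14.8616 cm


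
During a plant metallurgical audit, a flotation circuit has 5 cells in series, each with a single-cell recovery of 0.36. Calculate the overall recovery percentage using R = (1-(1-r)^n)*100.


Complement of single-cell recovery:
1 - r = 1 - 0.36 = 0.64
Raise to power n:
(1 - r)^5 = 0.64^5 = 0.1073741824
Overall recovery:
R = (1 - 0.1073741824) * 100
= 89.2626%

89.2626%


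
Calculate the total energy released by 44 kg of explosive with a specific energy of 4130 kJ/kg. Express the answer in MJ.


181.72 MJ

Energy = mass * specific_energy / 1000
= 44 * 4130 / 1000
= 181720 / 1000
= 181.72 MJ


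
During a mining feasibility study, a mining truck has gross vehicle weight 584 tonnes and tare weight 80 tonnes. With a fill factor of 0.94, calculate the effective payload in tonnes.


Maximum payload = gross - tare
= 584 - 80 = 504 tonnes
Effective payload = max payload * fill factor
= 504 * 0.94
= 473.76 tonnes

473.76 tonnes


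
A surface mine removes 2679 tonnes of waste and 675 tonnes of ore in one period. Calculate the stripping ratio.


Stripping ratio = waste tonnage / ore tonnage
= 2679 / 675
= 3.9689

3.9689


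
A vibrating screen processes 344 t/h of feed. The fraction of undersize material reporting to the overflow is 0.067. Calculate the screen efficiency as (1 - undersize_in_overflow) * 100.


93.3%

Screen efficiency = (1 - fraction of undersize in overflow) * 100
= (1 - 0.067) * 100
= 0.933 * 100
= 93.3%


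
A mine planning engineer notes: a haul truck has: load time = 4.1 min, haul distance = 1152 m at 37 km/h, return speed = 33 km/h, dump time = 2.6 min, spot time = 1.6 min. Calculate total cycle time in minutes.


Convert haul speed to m/min: 37 * 1000/60 = 616.6666667 m/min
Haul time = 1152 / 616.6666667 = 1.868108108 min
Convert return speed to m/min: 33 * 1000/60 = 550 m/min
Return time = 1152 / 550 = 2.094545455 min
Total cycle time:
= 4.1 + 1.868108108 + 2.6 + 2.094545455 + 1.6
= 12.2627 min

12.2627 min


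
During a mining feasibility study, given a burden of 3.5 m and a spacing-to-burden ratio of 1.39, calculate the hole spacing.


4.865 m

Spacing = burden * ratio
= 3.5 * 1.39
= 4.865 m


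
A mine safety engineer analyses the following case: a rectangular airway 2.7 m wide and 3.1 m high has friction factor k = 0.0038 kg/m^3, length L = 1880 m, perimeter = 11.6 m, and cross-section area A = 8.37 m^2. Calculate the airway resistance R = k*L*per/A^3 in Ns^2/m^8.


0.1413 Ns^2/m^8

Compute the numerator:
k * L * per = 0.0038 * 1880 * 11.6
= 82.8704
Compute the denominator:
A^3 = 8.37^3 = 586.376253
Resistance:
R = 82.8704 / 586.376253
= 0.1413 Ns^2/m^8


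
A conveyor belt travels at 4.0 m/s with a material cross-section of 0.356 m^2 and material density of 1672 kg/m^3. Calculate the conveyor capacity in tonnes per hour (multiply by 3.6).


8571.3408 t/h

Volumetric flow = speed * area
= 4.0 * 0.356 = 1.424 m^3/s
Mass flow = volumetric * density
= 1.424 * 1672 = 2380.928 kg/s
Convert to t/h: multiply by 3.6
Capacity = 2380.928 * 3.6
= 8571.3408 t/h


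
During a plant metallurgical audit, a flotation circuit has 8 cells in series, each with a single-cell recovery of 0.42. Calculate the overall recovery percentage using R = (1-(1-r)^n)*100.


98.7194%

Complement of single-cell recovery:
1 - r = 1 - 0.42 = 0.58
Raise to power n:
(1 - r)^8 = 0.58^8 = 0.01280630817
Overall recovery:
R = (1 - 0.01280630817) * 100
= 98.7194%


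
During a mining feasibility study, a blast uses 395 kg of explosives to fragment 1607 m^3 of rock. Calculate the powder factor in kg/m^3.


0.2458 kg/m^3

Powder factor = explosive mass / rock volume
= 395 / 1607
= 0.2458 kg/m^3


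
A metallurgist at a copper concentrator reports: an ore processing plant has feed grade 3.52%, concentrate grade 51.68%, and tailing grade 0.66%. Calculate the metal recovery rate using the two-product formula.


82.3011%

Using the two-product formula:
R = 100 * c * (f - t) / (f * (c - t))
Numerator = 100 * 51.68 * (3.52 - 0.66)
= 100 * 51.68 * 2.86
= 14780.48
Denominator = 3.52 * (51.68 - 0.66)
= 3.52 * 51.02
= 179.5904
R = 14780.48 / 179.5904
= 82.3011%


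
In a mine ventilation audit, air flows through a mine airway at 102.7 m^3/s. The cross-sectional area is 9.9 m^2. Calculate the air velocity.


10.3737 m/s

Velocity = flow rate / cross-sectional area
= 102.7 / 9.9
= 10.3737 m/s


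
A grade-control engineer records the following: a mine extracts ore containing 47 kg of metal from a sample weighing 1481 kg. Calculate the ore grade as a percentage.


3.1735%

Ore grade = (metal mass / ore mass) * 100
= (47 / 1481) * 100
= 0.03173531398 * 100
= 3.1735%


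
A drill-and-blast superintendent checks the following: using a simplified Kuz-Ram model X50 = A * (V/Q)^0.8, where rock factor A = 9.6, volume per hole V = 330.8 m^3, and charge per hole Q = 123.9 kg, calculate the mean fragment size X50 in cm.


21.0604 cm

Compute V/Q:
V/Q = 330.8 / 123.9 = 2.669895077
Raise to the power 0.8:
(V/Q)^0.8 = 2.669895077^0.8 = 2.193791531
Multiply by A:
X50 = 9.6 * 2.193791531
= 21.0604 cm


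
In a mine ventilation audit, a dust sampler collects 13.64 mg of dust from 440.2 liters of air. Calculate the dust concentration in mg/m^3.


Convert liters to m^3: 1 m^3 = 1000 L
Concentration = mass / volume * 1000
= 13.64 / 440.2 * 1000
= 0.03098591549 * 1000
= 30.9859 mg/m^3

30.9859 mg/m^3


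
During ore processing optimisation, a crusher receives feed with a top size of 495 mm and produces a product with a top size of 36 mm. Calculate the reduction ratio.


Reduction ratio = feed size / product size
= 495 / 36
= 13.75

13.75


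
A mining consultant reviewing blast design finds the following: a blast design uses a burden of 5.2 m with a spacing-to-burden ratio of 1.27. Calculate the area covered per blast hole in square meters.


34.3408 m^2

First, find the spacing:
Spacing = burden * ratio = 5.2 * 1.27
= 6.604 m
Then, calculate the area:
Area = burden * spacing = 5.2 * 6.604
= 34.3408 m^2


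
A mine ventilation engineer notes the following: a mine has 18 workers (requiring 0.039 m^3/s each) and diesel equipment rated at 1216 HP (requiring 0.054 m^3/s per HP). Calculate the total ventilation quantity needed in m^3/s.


Airflow for workers:
Q_people = 18 * 0.039 = 0.702 m^3/s
Airflow for diesel equipment:
Q_diesel = 1216 * 0.054 = 65.664 m^3/s
Total ventilation:
Q_total = 0.702 + 65.664
= 66.366 m^3/s

66.366 m^3/s


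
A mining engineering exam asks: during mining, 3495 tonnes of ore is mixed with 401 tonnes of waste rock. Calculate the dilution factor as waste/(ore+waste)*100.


10.2926%

Total material = ore + waste
= 3495 + 401 = 3896 tonnes
Dilution = waste / total * 100
= 401 / 3896 * 100
= 0.102926078 * 100
= 10.2926%


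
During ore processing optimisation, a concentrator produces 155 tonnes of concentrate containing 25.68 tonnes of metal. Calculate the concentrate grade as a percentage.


Grade = (metal in concentrate / concentrate mass) * 100
= (25.68 / 155) * 100
= 0.1656774194 * 100
= 16.5677%

16.5677%


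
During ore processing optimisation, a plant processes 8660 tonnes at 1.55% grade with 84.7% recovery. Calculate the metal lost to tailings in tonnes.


Total metal in feed:
= 8660 * 1.55 / 100 = 134.23 tonnes
Metal recovered:
= 134.23 * 84.7 / 100 = 113.69281 tonnes
Metal lost to tailings:
= 134.23 - 113.69281
= 20.5372 tonnes

20.5372 tonnes


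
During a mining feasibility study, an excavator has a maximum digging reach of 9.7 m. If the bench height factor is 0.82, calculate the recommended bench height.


7.954 m

Bench height = reach * factor
= 9.7 * 0.82
= 7.954 m


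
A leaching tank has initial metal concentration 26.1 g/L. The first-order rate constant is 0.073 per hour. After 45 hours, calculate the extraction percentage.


96.2559%

Compute the exponent:
-k * t = -0.073 * 45 = -3.285
Remaining concentration:
C = 26.1 * exp(-3.285)
= 26.1 * 0.03744058509
= 0.9771992709 g/L
Extracted = 26.1 - 0.9771992709 = 25.12280073 g/L
Extraction % = 25.12280073 / 26.1 * 100
= 96.2559%


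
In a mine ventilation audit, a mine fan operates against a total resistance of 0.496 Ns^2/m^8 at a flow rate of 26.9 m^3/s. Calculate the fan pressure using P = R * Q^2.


358.9106 Pa

Compute Q^2:
Q^2 = 26.9^2 = 723.61
Compute pressure:
P = R * Q^2 = 0.496 * 723.61
= 358.9106 Pa


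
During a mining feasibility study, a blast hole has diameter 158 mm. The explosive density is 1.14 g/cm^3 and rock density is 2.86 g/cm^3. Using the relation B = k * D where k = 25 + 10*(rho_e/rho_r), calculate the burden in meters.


4.5798 m

First, compute k:
rho_e / rho_r = 1.14 / 2.86 = 0.3986013986
k = 25 + 10 * 0.3986013986 = 28.98601399
Then, compute burden:
B = k * D / 1000 = 28.98601399 * 158 / 1000
= 4579.79021 / 1000
= 4.5798 m


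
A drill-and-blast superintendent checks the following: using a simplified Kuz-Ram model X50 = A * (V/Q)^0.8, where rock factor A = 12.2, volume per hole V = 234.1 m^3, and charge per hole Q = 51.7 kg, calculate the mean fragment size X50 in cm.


Compute V/Q:
V/Q = 234.1 / 51.7 = 4.528046422
Raise to the power 0.8:
(V/Q)^0.8 = 4.528046422^0.8 = 3.347562518
Multiply by A:
X50 = 12.2 * 3.347562518
= 40.8403 cm

40.8403 cm


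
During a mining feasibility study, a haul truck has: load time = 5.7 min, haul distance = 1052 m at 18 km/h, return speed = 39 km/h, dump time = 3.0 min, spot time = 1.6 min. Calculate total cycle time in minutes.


15.4251 min

Convert haul speed to m/min: 18 * 1000/60 = 300 m/min
Haul time = 1052 / 300 = 3.506666667 min
Convert return speed to m/min: 39 * 1000/60 = 650 m/min
Return time = 1052 / 650 = 1.618461538 min
Total cycle time:
= 5.7 + 3.506666667 + 3.0 + 1.618461538 + 1.6
= 15.4251 min


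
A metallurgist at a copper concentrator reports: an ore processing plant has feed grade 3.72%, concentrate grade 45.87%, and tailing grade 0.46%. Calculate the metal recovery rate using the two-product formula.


88.5221%

Using the two-product formula:
R = 100 * c * (f - t) / (f * (c - t))
Numerator = 100 * 45.87 * (3.72 - 0.46)
= 100 * 45.87 * 3.26
= 14953.62
Denominator = 3.72 * (45.87 - 0.46)
= 3.72 * 45.41
= 168.9252
R = 14953.62 / 168.9252
= 88.5221%


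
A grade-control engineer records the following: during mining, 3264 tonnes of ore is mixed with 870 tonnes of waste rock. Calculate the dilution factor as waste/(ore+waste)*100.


21.045%

Total material = ore + waste
= 3264 + 870 = 4134 tonnes
Dilution = waste / total * 100
= 870 / 4134 * 100
= 0.2104499274 * 100
= 21.045%


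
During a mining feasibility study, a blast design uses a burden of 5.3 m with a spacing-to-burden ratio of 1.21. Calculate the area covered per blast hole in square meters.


First, find the spacing:
Spacing = burden * ratio = 5.3 * 1.21
= 6.413 m
Then, calculate the area:
Area = burden * spacing = 5.3 * 6.413
= 33.9889 m^2

33.9889 m^2


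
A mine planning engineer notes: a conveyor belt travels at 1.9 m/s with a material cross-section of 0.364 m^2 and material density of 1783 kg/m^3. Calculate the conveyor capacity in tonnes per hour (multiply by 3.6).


Volumetric flow = speed * area
= 1.9 * 0.364 = 0.6916 m^3/s
Mass flow = volumetric * density
= 0.6916 * 1783 = 1233.1228 kg/s
Convert to t/h: multiply by 3.6
Capacity = 1233.1228 * 3.6
= 4439.2421 t/h

4439.2421 t/h


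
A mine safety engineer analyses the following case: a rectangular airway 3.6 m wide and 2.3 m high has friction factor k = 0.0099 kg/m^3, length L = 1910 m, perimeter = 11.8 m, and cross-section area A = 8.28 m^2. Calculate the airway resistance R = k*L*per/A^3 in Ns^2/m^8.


0.3931 Ns^2/m^8

Compute the numerator:
k * L * per = 0.0099 * 1910 * 11.8
= 223.1262
Compute the denominator:
A^3 = 8.28^3 = 567.663552
Resistance:
R = 223.1262 / 567.663552
= 0.3931 Ns^2/m^8


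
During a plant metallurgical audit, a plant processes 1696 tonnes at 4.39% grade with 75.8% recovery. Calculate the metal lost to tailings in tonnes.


18.018 tonnes

Total metal in feed:
= 1696 * 4.39 / 100 = 74.4544 tonnes
Metal recovered:
= 74.4544 * 75.8 / 100 = 56.4364352 tonnes
Metal lost to tailings:
= 74.4544 - 56.4364352
= 18.018 tonnes


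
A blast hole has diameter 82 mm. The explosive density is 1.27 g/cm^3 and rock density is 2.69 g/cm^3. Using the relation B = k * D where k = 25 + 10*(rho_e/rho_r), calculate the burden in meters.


First, compute k:
rho_e / rho_r = 1.27 / 2.69 = 0.4721189591
k = 25 + 10 * 0.4721189591 = 29.72118959
Then, compute burden:
B = k * D / 1000 = 29.72118959 * 82 / 1000
= 2437.137546 / 1000
= 2.4371 m

2.4371 m


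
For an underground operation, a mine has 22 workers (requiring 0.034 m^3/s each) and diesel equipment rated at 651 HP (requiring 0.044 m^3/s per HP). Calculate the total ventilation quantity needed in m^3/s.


Airflow for workers:
Q_people = 22 * 0.034 = 0.748 m^3/s
Airflow for diesel equipment:
Q_diesel = 651 * 0.044 = 28.644 m^3/s
Total ventilation:
Q_total = 0.748 + 28.644
= 29.392 m^3/s

29.392 m^3/s


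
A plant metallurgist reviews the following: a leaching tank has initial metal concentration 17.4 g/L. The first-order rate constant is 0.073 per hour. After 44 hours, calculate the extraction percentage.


Compute the exponent:
-k * t = -0.073 * 44 = -3.212
Remaining concentration:
C = 17.4 * exp(-3.212)
= 17.4 * 0.0402759807
= 0.7008020643 g/L
Extracted = 17.4 - 0.7008020643 = 16.69919794 g/L
Extraction % = 16.69919794 / 17.4 * 100
= 95.9724%

95.9724%


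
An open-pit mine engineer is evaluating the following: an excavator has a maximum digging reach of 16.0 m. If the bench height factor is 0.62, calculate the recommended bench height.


9.92 m

Bench height = reach * factor
= 16.0 * 0.62
= 9.92 m


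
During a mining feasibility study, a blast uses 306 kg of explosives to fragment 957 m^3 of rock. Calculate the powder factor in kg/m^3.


Powder factor = explosive mass / rock volume
= 306 / 957
= 0.3197 kg/m^3

0.3197 kg/m^3


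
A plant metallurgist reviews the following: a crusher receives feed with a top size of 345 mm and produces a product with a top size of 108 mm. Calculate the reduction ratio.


Reduction ratio = feed size / product size
= 345 / 108
= 3.1944

3.1944


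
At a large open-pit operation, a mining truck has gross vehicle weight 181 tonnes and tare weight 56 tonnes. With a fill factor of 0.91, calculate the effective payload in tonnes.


113.75 tonnes

Maximum payload = gross - tare
= 181 - 56 = 125 tonnes
Effective payload = max payload * fill factor
= 125 * 0.91
= 113.75 tonnes


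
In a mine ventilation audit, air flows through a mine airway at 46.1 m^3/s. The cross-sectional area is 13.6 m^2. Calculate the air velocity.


Velocity = flow rate / cross-sectional area
= 46.1 / 13.6
= 3.3897 m/s

3.3897 m/s


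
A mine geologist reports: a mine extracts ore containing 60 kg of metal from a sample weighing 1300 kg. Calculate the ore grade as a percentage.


4.6154%

Ore grade = (metal mass / ore mass) * 100
= (60 / 1300) * 100
= 0.04615384615 * 100
= 4.6154%


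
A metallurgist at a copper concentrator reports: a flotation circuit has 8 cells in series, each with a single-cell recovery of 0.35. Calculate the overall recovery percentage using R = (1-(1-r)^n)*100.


96.8136%

Complement of single-cell recovery:
1 - r = 1 - 0.35 = 0.65
Raise to power n:
(1 - r)^8 = 0.65^8 = 0.03186448129
Overall recovery:
R = (1 - 0.03186448129) * 100
= 96.8136%


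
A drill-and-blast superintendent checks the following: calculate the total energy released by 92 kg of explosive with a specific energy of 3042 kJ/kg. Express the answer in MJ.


Energy = mass * specific_energy / 1000
= 92 * 3042 / 1000
= 279864 / 1000
= 279.864 MJ

279.864 MJ


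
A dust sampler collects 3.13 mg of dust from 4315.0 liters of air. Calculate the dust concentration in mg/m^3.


Convert liters to m^3: 1 m^3 = 1000 L
Concentration = mass / volume * 1000
= 3.13 / 4315.0 * 1000
= 0.0007253765933 * 1000
= 0.7254 mg/m^3

0.7254 mg/m^3


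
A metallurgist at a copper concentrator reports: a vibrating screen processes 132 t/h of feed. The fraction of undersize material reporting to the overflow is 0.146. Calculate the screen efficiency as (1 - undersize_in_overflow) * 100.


Screen efficiency = (1 - fraction of undersize in overflow) * 100
= (1 - 0.146) * 100
= 0.854 * 100
= 85.4%

85.4%


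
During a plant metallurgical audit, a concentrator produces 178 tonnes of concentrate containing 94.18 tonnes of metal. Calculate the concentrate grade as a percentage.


Grade = (metal in concentrate / concentrate mass) * 100
= (94.18 / 178) * 100
= 0.5291011236 * 100
= 52.9101%

52.9101%


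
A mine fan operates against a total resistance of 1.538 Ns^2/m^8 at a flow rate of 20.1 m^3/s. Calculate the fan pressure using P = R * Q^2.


621.3674 Pa

Compute Q^2:
Q^2 = 20.1^2 = 404.01
Compute pressure:
P = R * Q^2 = 1.538 * 404.01
= 621.3674 Pa


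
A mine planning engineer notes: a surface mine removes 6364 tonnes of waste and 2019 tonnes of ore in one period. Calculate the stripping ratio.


Stripping ratio = waste tonnage / ore tonnage
= 6364 / 2019
= 3.1521

3.1521


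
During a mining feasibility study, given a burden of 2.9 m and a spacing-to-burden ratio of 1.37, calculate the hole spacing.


Spacing = burden * ratio
= 2.9 * 1.37
= 3.973 m

3.973 m


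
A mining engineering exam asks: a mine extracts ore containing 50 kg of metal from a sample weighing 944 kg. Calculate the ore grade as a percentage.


Ore grade = (metal mass / ore mass) * 100
= (50 / 944) * 100
= 0.05296610169 * 100
= 5.2966%

5.2966%


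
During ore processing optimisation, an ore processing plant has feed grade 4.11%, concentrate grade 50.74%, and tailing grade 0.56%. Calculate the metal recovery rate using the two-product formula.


Using the two-product formula:
R = 100 * c * (f - t) / (f * (c - t))
Numerator = 100 * 50.74 * (4.11 - 0.56)
= 100 * 50.74 * 3.55
= 18012.7
Denominator = 4.11 * (50.74 - 0.56)
= 4.11 * 50.18
= 206.2398
R = 18012.7 / 206.2398
= 87.3386%

87.3386%


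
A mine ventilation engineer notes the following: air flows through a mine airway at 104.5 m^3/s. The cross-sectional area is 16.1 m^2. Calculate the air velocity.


Velocity = flow rate / cross-sectional area
= 104.5 / 16.1
= 6.4907 m/s

6.4907 m/s


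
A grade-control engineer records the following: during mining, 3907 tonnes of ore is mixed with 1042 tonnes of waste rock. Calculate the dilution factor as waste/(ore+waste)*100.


21.0548%

Total material = ore + waste
= 3907 + 1042 = 4949 tonnes
Dilution = waste / total * 100
= 1042 / 4949 * 100
= 0.2105475854 * 100
= 21.0548%


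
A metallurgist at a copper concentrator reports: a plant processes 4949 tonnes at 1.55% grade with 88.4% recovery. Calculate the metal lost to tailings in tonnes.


8.8983 tonnes

Total metal in feed:
= 4949 * 1.55 / 100 = 76.7095 tonnes
Metal recovered:
= 76.7095 * 88.4 / 100 = 67.811198 tonnes
Metal lost to tailings:
= 76.7095 - 67.811198
= 8.8983 tonnes


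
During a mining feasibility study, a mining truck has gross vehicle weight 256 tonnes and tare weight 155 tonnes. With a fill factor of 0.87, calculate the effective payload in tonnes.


87.87 tonnes

Maximum payload = gross - tare
= 256 - 155 = 101 tonnes
Effective payload = max payload * fill factor
= 101 * 0.87
= 87.87 tonnes


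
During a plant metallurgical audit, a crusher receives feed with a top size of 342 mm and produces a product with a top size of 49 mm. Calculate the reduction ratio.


6.9796

Reduction ratio = feed size / product size
= 342 / 49
= 6.9796


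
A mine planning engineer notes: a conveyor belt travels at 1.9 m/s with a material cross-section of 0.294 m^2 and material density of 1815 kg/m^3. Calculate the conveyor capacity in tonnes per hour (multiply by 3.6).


Volumetric flow = speed * area
= 1.9 * 0.294 = 0.5586 m^3/s
Mass flow = volumetric * density
= 0.5586 * 1815 = 1013.859 kg/s
Convert to t/h: multiply by 3.6
Capacity = 1013.859 * 3.6
= 3649.8924 t/h

3649.8924 t/h


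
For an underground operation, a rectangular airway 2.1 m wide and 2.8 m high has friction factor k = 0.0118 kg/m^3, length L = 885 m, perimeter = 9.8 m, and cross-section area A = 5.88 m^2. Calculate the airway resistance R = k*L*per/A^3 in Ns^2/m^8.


0.5034 Ns^2/m^8

Compute the numerator:
k * L * per = 0.0118 * 885 * 9.8
= 102.3414
Compute the denominator:
A^3 = 5.88^3 = 203.297472
Resistance:
R = 102.3414 / 203.297472
= 0.5034 Ns^2/m^8
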